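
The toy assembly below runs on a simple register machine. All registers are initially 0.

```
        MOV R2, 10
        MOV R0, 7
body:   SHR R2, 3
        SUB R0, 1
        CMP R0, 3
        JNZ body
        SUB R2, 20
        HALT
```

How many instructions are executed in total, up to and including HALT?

20

MOV R2, 10 → R2=10
MOV R0, 7 → R0=7
SHR R2, 3 → R2=10>>3=1
SUB R0, 1 → R0=7-1=6
CMP R0, 3  (cmp 6,3)
JNZ body: taken
SHR R2, 3 → R2=1>>3=0
SUB R0, 1 → R0=6-1=5
CMP R0, 3  (cmp 5,3)
JNZ body: taken
SHR R2, 3 → R2=0>>3=0
SUB R0, 1 → R0=5-1=4
CMP R0, 3  (cmp 4,3)
JNZ body: taken
SHR R2, 3 → R2=0>>3=0
SUB R0, 1 → R0=4-1=3
CMP R0, 3  (cmp 3,3)
JNZ body: not taken
SUB R2, 20 → R2=0-20=-20
halt.
Total executed instructions: 20.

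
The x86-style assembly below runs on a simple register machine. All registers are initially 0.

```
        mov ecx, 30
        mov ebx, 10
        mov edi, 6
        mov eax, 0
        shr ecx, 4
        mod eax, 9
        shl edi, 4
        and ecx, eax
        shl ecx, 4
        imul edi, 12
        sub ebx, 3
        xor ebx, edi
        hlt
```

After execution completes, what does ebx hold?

1159

ecx=30
ebx=10
edi=6
eax=0
ecx=30>>4=1
eax=0%9=0
edi=6<<4=96
ecx=1&0=0
ecx=0<<4=0
edi=96*12=1152
ebx=10-3=7
ebx=7^1152=1159
halt.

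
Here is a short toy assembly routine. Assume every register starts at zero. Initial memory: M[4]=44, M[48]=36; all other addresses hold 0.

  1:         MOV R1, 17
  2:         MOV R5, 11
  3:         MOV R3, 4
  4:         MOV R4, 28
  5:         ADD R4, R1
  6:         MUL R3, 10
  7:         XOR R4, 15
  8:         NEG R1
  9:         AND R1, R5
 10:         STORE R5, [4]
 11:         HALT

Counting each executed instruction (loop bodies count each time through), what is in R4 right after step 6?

R1=17
R5=11
R3=4
R4=28
R4=28+17=45
R3=4*10=40
After step 6: R4 = 45.

45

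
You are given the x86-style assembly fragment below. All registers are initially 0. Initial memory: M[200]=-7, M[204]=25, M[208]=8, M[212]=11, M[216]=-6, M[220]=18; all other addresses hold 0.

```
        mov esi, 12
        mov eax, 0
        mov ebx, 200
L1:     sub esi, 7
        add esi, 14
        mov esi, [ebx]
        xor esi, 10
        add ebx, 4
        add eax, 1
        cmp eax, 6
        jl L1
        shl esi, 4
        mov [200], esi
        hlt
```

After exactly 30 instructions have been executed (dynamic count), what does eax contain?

3

esi=12
eax=0
ebx=200
esi=12-7=5
esi=5+14=19
esi=M[200]=-7
esi=(-7)^10=-13
ebx=200+4=204
eax=0+1=1
cmp eax, 6  (cmp 1,6)
jl L1: taken
esi=(-13)-7=-20
esi=(-20)+14=-6
esi=M[204]=25
esi=25^10=19
ebx=204+4=208
eax=1+1=2
cmp eax, 6  (cmp 2,6)
jl L1: taken
esi=19-7=12
esi=12+14=26
esi=M[208]=8
esi=8^10=2
ebx=208+4=212
eax=2+1=3
cmp eax, 6  (cmp 3,6)
jl L1: taken
esi=2-7=-5
esi=(-5)+14=9
esi=M[212]=11
After step 30: eax = 3.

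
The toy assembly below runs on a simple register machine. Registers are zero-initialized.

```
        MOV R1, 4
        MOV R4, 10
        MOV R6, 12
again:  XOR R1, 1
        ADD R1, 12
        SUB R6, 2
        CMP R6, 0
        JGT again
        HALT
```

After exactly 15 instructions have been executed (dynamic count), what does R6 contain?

8

after MOV R1, 4: R1=4
after MOV R4, 10: R4=10
after MOV R6, 12: R6=12
after XOR R1, 1: R1=4^1=5
after ADD R1, 12: R1=5+12=17
after SUB R6, 2: R6=12-2=10
CMP R6, 0  (cmp 10,0)
JGT again: taken
after XOR R1, 1: R1=17^1=16
after ADD R1, 12: R1=16+12=28
after SUB R6, 2: R6=10-2=8
CMP R6, 0  (cmp 8,0)
JGT again: taken
after XOR R1, 1: R1=28^1=29
after ADD R1, 12: R1=29+12=41
After step 15: R6 = 8.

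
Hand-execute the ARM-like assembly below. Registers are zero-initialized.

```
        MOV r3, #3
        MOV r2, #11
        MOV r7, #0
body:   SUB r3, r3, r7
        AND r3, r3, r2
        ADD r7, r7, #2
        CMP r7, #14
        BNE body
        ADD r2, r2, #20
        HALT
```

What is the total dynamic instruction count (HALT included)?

40

after MOV r3, #3: r3=3
after MOV r2, #11: r2=11
after MOV r7, #0: r7=0
after SUB r3, r3, r7: r3=3-0=3
after AND r3, r3, r2: r3=3&11=3
after ADD r7, r7, #2: r7=0+2=2
CMP r7, #14  (cmp 2,14)
BNE body: taken
after SUB r3, r3, r7: r3=3-2=1
after AND r3, r3, r2: r3=1&11=1
after ADD r7, r7, #2: r7=2+2=4
CMP r7, #14  (cmp 4,14)
BNE body: taken
after SUB r3, r3, r7: r3=1-4=-3
after AND r3, r3, r2: r3=(-3)&11=9
after ADD r7, r7, #2: r7=4+2=6
CMP r7, #14  (cmp 6,14)
BNE body: taken
after SUB r3, r3, r7: r3=9-6=3
after AND r3, r3, r2: r3=3&11=3
after ADD r7, r7, #2: r7=6+2=8
CMP r7, #14  (cmp 8,14)
BNE body: taken
after SUB r3, r3, r7: r3=3-8=-5
after AND r3, r3, r2: r3=(-5)&11=11
after ADD r7, r7, #2: r7=8+2=10
CMP r7, #14  (cmp 10,14)
BNE body: taken
after SUB r3, r3, r7: r3=11-10=1
after AND r3, r3, r2: r3=1&11=1
after ADD r7, r7, #2: r7=10+2=12
CMP r7, #14  (cmp 12,14)
BNE body: taken
after SUB r3, r3, r7: r3=1-12=-11
after AND r3, r3, r2: r3=(-11)&11=1
after ADD r7, r7, #2: r7=12+2=14
CMP r7, #14  (cmp 14,14)
BNE body: not taken
after ADD r2, r2, #20: r2=11+20=31
halt.
Total executed instructions: 40.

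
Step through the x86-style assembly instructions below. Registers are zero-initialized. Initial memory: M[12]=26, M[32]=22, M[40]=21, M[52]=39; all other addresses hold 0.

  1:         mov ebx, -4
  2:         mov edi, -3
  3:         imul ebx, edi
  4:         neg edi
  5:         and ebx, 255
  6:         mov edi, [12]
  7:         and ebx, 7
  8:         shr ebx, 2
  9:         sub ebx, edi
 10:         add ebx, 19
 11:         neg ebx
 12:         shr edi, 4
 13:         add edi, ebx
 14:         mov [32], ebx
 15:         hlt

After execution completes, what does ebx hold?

6

after mov ebx, -4: ebx=-4
after mov edi, -3: edi=-3
after imul ebx, edi: ebx=(-4)*(-3)=12
after neg edi: edi=-(-3)=3
after and ebx, 255: ebx=12&255=12
after mov edi, [12]: edi=M[12]=26
after and ebx, 7: ebx=12&7=4
after shr ebx, 2: ebx=4>>2=1
after sub ebx, edi: ebx=1-26=-25
after add ebx, 19: ebx=(-25)+19=-6
after neg ebx: ebx=-(-6)=6
after shr edi, 4: edi=26>>4=1
after add edi, ebx: edi=1+6=7
mov [32], ebx → M[32]=6
halt.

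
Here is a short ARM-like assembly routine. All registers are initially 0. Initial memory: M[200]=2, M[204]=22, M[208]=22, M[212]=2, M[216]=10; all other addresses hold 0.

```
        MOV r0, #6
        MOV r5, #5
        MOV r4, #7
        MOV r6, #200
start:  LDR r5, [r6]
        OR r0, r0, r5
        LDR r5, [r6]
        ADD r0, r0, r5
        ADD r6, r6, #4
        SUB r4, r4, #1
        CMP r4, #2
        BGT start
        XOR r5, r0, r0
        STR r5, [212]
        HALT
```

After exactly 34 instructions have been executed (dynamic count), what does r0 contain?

MOV r0, #6 → r0=6
MOV r5, #5 → r5=5
MOV r4, #7 → r4=7
MOV r6, #200 → r6=200
LDR r5, [r6] → r5=M[200]=2
OR r0, r0, r5 → r0=6|2=6
LDR r5, [r6] → r5=M[200]=2
ADD r0, r0, r5 → r0=6+2=8
ADD r6, r6, #4 → r6=200+4=204
SUB r4, r4, #1 → r4=7-1=6
CMP r4, #2  (cmp 6,2)
BGT start: taken
LDR r5, [r6] → r5=M[204]=22
OR r0, r0, r5 → r0=8|22=30
LDR r5, [r6] → r5=M[204]=22
ADD r0, r0, r5 → r0=30+22=52
ADD r6, r6, #4 → r6=204+4=208
SUB r4, r4, #1 → r4=6-1=5
CMP r4, #2  (cmp 5,2)
BGT start: taken
LDR r5, [r6] → r5=M[208]=22
OR r0, r0, r5 → r0=52|22=54
LDR r5, [r6] → r5=M[208]=22
ADD r0, r0, r5 → r0=54+22=76
ADD r6, r6, #4 → r6=208+4=212
SUB r4, r4, #1 → r4=5-1=4
CMP r4, #2  (cmp 4,2)
BGT start: taken
LDR r5, [r6] → r5=M[212]=2
OR r0, r0, r5 → r0=76|2=78
LDR r5, [r6] → r5=M[212]=2
ADD r0, r0, r5 → r0=78+2=80
ADD r6, r6, #4 → r6=212+4=216
SUB r4, r4, #1 → r4=4-1=3
After step 34: r0 = 80.

80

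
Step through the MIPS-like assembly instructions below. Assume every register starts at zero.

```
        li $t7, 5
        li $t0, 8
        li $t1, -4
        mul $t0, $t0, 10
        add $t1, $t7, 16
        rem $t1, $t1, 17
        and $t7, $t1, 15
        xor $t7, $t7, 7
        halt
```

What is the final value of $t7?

li $t7, 5 → $t7=5
li $t0, 8 → $t0=8
li $t1, -4 → $t1=-4
mul $t0, $t0, 10 → $t0=8*10=80
add $t1, $t7, 16 → $t1=5+16=21
rem $t1, $t1, 17 → $t1=21%17=4
and $t7, $t1, 15 → $t7=4&15=4
xor $t7, $t7, 7 → $t7=4^7=3
halt.

3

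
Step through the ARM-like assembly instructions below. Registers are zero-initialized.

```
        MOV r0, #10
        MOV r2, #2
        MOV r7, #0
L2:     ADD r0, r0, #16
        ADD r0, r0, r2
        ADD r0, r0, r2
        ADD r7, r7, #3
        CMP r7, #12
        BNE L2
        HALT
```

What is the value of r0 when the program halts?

90

r0=10
r2=2
r7=0
r0=10+16=26
r0=26+2=28
r0=28+2=30
r7=0+3=3
CMP r7, #12  (cmp 3,12)
BNE L2: taken
r0=30+16=46
r0=46+2=48
r0=48+2=50
r7=3+3=6
CMP r7, #12  (cmp 6,12)
BNE L2: taken
r0=50+16=66
r0=66+2=68
r0=68+2=70
r7=6+3=9
CMP r7, #12  (cmp 9,12)
BNE L2: taken
r0=70+16=86
r0=86+2=88
r0=88+2=90
r7=9+3=12
CMP r7, #12  (cmp 12,12)
BNE L2: not taken
halt.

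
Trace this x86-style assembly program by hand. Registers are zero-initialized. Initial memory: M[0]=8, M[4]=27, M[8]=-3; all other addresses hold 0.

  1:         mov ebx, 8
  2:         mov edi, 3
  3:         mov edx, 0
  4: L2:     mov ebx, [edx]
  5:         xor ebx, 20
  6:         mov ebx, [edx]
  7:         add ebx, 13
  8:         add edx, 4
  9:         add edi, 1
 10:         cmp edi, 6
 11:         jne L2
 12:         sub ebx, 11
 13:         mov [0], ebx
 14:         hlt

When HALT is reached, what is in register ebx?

-1

after mov ebx, 8: ebx=8
after mov edi, 3: edi=3
after mov edx, 0: edx=0
after mov ebx, [edx]: ebx=M[0]=8
after xor ebx, 20: ebx=8^20=28
after mov ebx, [edx]: ebx=M[0]=8
after add ebx, 13: ebx=8+13=21
after add edx, 4: edx=0+4=4
after add edi, 1: edi=3+1=4
cmp edi, 6  (cmp 4,6)
jne L2: taken
after mov ebx, [edx]: ebx=M[4]=27
after xor ebx, 20: ebx=27^20=15
after mov ebx, [edx]: ebx=M[4]=27
after add ebx, 13: ebx=27+13=40
after add edx, 4: edx=4+4=8
after add edi, 1: edi=4+1=5
cmp edi, 6  (cmp 5,6)
jne L2: taken
after mov ebx, [edx]: ebx=M[8]=-3
after xor ebx, 20: ebx=(-3)^20=-23
after mov ebx, [edx]: ebx=M[8]=-3
after add ebx, 13: ebx=(-3)+13=10
after add edx, 4: edx=8+4=12
after add edi, 1: edi=5+1=6
cmp edi, 6  (cmp 6,6)
jne L2: not taken
after sub ebx, 11: ebx=10-11=-1
mov [0], ebx → M[0]=-1
halt.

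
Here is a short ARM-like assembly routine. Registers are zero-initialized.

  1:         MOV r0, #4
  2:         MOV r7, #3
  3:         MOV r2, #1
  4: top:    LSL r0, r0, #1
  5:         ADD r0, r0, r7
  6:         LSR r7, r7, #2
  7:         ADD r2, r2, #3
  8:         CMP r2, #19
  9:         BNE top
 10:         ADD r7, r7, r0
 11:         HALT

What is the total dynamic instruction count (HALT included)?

MOV r0, #4 → r0=4
MOV r7, #3 → r7=3
MOV r2, #1 → r2=1
LSL r0, r0, #1 → r0=4<<1=8
ADD r0, r0, r7 → r0=8+3=11
LSR r7, r7, #2 → r7=3>>2=0
ADD r2, r2, #3 → r2=1+3=4
CMP r2, #19  (cmp 4,19)
BNE top: taken
LSL r0, r0, #1 → r0=11<<1=22
ADD r0, r0, r7 → r0=22+0=22
LSR r7, r7, #2 → r7=0>>2=0
ADD r2, r2, #3 → r2=4+3=7
CMP r2, #19  (cmp 7,19)
BNE top: taken
LSL r0, r0, #1 → r0=22<<1=44
ADD r0, r0, r7 → r0=44+0=44
LSR r7, r7, #2 → r7=0>>2=0
ADD r2, r2, #3 → r2=7+3=10
CMP r2, #19  (cmp 10,19)
BNE top: taken
LSL r0, r0, #1 → r0=44<<1=88
ADD r0, r0, r7 → r0=88+0=88
LSR r7, r7, #2 → r7=0>>2=0
ADD r2, r2, #3 → r2=10+3=13
CMP r2, #19  (cmp 13,19)
BNE top: taken
LSL r0, r0, #1 → r0=88<<1=176
ADD r0, r0, r7 → r0=176+0=176
LSR r7, r7, #2 → r7=0>>2=0
ADD r2, r2, #3 → r2=13+3=16
CMP r2, #19  (cmp 16,19)
BNE top: taken
LSL r0, r0, #1 → r0=176<<1=352
ADD r0, r0, r7 → r0=352+0=352
LSR r7, r7, #2 → r7=0>>2=0
ADD r2, r2, #3 → r2=16+3=19
CMP r2, #19  (cmp 19,19)
BNE top: not taken
ADD r7, r7, r0 → r7=0+352=352
halt.
Total executed instructions: 41.

41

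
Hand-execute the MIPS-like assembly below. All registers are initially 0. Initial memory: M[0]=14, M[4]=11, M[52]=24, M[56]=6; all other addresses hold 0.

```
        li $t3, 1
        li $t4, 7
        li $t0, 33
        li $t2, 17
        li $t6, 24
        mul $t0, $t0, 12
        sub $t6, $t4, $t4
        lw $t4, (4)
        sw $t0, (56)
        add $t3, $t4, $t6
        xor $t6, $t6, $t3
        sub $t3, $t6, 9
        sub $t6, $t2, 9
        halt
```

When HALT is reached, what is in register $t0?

396

after li $t3, 1: $t3=1
after li $t4, 7: $t4=7
after li $t0, 33: $t0=33
after li $t2, 17: $t2=17
after li $t6, 24: $t6=24
after mul $t0, $t0, 12: $t0=33*12=396
after sub $t6, $t4, $t4: $t6=7-7=0
after lw $t4, (4): $t4=M[4]=11
sw $t0, (56) → M[56]=396
after add $t3, $t4, $t6: $t3=11+0=11
after xor $t6, $t6, $t3: $t6=0^11=11
after sub $t3, $t6, 9: $t3=11-9=2
after sub $t6, $t2, 9: $t6=17-9=8
halt.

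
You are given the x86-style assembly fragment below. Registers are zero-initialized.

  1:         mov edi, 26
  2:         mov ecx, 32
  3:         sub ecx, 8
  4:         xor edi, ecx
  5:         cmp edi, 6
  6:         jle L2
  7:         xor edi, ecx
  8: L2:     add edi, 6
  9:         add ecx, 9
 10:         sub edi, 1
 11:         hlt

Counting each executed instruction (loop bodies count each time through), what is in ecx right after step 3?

after mov edi, 26: edi=26
after mov ecx, 32: ecx=32
after sub ecx, 8: ecx=32-8=24
After step 3: ecx = 24.

24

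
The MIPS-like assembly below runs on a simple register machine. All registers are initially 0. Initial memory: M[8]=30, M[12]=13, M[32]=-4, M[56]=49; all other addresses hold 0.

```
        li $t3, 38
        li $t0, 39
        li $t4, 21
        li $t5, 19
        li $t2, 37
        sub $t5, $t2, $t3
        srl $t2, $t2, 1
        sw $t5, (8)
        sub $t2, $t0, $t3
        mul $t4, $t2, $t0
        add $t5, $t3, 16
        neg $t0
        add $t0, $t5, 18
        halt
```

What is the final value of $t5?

$t3=38
$t0=39
$t4=21
$t5=19
$t2=37
$t5=37-38=-1
$t2=37>>1=18
sw $t5, (8) → M[8]=-1
$t2=39-38=1
$t4=1*39=39
$t5=38+16=54
$t0=-(39)=-39
$t0=54+18=72
halt.

54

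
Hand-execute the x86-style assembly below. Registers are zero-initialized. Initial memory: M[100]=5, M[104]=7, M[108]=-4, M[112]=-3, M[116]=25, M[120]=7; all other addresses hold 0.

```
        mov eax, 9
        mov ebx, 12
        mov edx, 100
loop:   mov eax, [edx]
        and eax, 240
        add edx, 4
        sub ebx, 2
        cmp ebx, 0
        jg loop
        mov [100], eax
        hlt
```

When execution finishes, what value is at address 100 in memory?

0

mov eax, 9 → eax=9
mov ebx, 12 → ebx=12
mov edx, 100 → edx=100
mov eax, [edx] → eax=M[100]=5
and eax, 240 → eax=5&240=0
add edx, 4 → edx=100+4=104
sub ebx, 2 → ebx=12-2=10
cmp ebx, 0  (cmp 10,0)
jg loop: taken
mov eax, [edx] → eax=M[104]=7
and eax, 240 → eax=7&240=0
add edx, 4 → edx=104+4=108
sub ebx, 2 → ebx=10-2=8
cmp ebx, 0  (cmp 8,0)
jg loop: taken
mov eax, [edx] → eax=M[108]=-4
and eax, 240 → eax=(-4)&240=240
add edx, 4 → edx=108+4=112
sub ebx, 2 → ebx=8-2=6
cmp ebx, 0  (cmp 6,0)
jg loop: taken
mov eax, [edx] → eax=M[112]=-3
and eax, 240 → eax=(-3)&240=240
add edx, 4 → edx=112+4=116
sub ebx, 2 → ebx=6-2=4
cmp ebx, 0  (cmp 4,0)
jg loop: taken
mov eax, [edx] → eax=M[116]=25
and eax, 240 → eax=25&240=16
add edx, 4 → edx=116+4=120
sub ebx, 2 → ebx=4-2=2
cmp ebx, 0  (cmp 2,0)
jg loop: taken
mov eax, [edx] → eax=M[120]=7
and eax, 240 → eax=7&240=0
add edx, 4 → edx=120+4=124
sub ebx, 2 → ebx=2-2=0
cmp ebx, 0  (cmp 0,0)
jg loop: not taken
mov [100], eax → M[100]=0
halt.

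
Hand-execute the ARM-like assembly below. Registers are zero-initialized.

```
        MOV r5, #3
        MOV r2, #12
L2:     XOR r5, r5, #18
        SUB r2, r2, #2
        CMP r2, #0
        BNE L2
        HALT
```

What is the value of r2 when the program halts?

MOV r5, #3 → r5=3
MOV r2, #12 → r2=12
XOR r5, r5, #18 → r5=3^18=17
SUB r2, r2, #2 → r2=12-2=10
CMP r2, #0  (cmp 10,0)
BNE L2: taken
XOR r5, r5, #18 → r5=17^18=3
SUB r2, r2, #2 → r2=10-2=8
CMP r2, #0  (cmp 8,0)
BNE L2: taken
XOR r5, r5, #18 → r5=3^18=17
SUB r2, r2, #2 → r2=8-2=6
CMP r2, #0  (cmp 6,0)
BNE L2: taken
XOR r5, r5, #18 → r5=17^18=3
SUB r2, r2, #2 → r2=6-2=4
CMP r2, #0  (cmp 4,0)
BNE L2: taken
XOR r5, r5, #18 → r5=3^18=17
SUB r2, r2, #2 → r2=4-2=2
CMP r2, #0  (cmp 2,0)
BNE L2: taken
XOR r5, r5, #18 → r5=17^18=3
SUB r2, r2, #2 → r2=2-2=0
CMP r2, #0  (cmp 0,0)
BNE L2: not taken
halt.

0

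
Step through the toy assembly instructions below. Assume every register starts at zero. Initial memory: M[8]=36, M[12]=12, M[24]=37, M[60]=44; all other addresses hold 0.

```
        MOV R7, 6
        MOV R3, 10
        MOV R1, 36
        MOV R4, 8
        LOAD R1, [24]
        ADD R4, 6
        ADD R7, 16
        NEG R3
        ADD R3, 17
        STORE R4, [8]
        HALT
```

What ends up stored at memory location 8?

14

after MOV R7, 6: R7=6
after MOV R3, 10: R3=10
after MOV R1, 36: R1=36
after MOV R4, 8: R4=8
after LOAD R1, [24]: R1=M[24]=37
after ADD R4, 6: R4=8+6=14
after ADD R7, 16: R7=6+16=22
after NEG R3: R3=-(10)=-10
after ADD R3, 17: R3=(-10)+17=7
STORE R4, [8] → M[8]=14
halt.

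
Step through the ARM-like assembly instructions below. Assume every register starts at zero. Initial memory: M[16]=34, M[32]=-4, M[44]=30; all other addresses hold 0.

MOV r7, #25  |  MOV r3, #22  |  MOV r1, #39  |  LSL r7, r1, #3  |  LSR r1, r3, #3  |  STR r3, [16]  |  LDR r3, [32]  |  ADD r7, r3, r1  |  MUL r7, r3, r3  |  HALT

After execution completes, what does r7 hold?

MOV r7, #25 → r7=25
MOV r3, #22 → r3=22
MOV r1, #39 → r1=39
LSL r7, r1, #3 → r7=39<<3=312
LSR r1, r3, #3 → r1=22>>3=2
STR r3, [16] → M[16]=22
LDR r3, [32] → r3=M[32]=-4
ADD r7, r3, r1 → r7=(-4)+2=-2
MUL r7, r3, r3 → r7=(-4)*(-4)=16
halt.

16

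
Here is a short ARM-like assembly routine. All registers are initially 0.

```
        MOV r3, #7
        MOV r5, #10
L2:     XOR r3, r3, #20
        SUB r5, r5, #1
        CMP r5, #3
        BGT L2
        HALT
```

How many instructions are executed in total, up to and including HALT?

MOV r3, #7 → r3=7
MOV r5, #10 → r5=10
XOR r3, r3, #20 → r3=7^20=19
SUB r5, r5, #1 → r5=10-1=9
CMP r5, #3  (cmp 9,3)
BGT L2: taken
XOR r3, r3, #20 → r3=19^20=7
SUB r5, r5, #1 → r5=9-1=8
CMP r5, #3  (cmp 8,3)
BGT L2: taken
XOR r3, r3, #20 → r3=7^20=19
SUB r5, r5, #1 → r5=8-1=7
CMP r5, #3  (cmp 7,3)
BGT L2: taken
XOR r3, r3, #20 → r3=19^20=7
SUB r5, r5, #1 → r5=7-1=6
CMP r5, #3  (cmp 6,3)
BGT L2: taken
XOR r3, r3, #20 → r3=7^20=19
SUB r5, r5, #1 → r5=6-1=5
CMP r5, #3  (cmp 5,3)
BGT L2: taken
XOR r3, r3, #20 → r3=19^20=7
SUB r5, r5, #1 → r5=5-1=4
CMP r5, #3  (cmp 4,3)
BGT L2: taken
XOR r3, r3, #20 → r3=7^20=19
SUB r5, r5, #1 → r5=4-1=3
CMP r5, #3  (cmp 3,3)
BGT L2: not taken
halt.
Total executed instructions: 31.

31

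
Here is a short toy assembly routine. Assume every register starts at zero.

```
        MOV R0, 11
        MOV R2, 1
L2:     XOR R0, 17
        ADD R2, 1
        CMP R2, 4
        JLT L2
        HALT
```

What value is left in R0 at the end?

26

after MOV R0, 11: R0=11
after MOV R2, 1: R2=1
after XOR R0, 17: R0=11^17=26
after ADD R2, 1: R2=1+1=2
CMP R2, 4  (cmp 2,4)
JLT L2: taken
after XOR R0, 17: R0=26^17=11
after ADD R2, 1: R2=2+1=3
CMP R2, 4  (cmp 3,4)
JLT L2: taken
after XOR R0, 17: R0=11^17=26
after ADD R2, 1: R2=3+1=4
CMP R2, 4  (cmp 4,4)
JLT L2: not taken
halt.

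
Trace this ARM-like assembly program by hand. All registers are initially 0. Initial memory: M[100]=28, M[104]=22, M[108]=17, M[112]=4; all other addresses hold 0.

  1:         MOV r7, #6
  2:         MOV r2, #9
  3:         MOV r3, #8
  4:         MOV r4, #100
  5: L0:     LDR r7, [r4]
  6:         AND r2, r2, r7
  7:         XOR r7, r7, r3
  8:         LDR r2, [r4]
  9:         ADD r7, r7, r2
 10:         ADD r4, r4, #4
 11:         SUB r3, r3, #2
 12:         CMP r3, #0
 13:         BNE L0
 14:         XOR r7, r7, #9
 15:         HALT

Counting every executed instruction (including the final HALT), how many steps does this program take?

42

after MOV r7, #6: r7=6
after MOV r2, #9: r2=9
after MOV r3, #8: r3=8
after MOV r4, #100: r4=100
after LDR r7, [r4]: r7=M[100]=28
after AND r2, r2, r7: r2=9&28=8
after XOR r7, r7, r3: r7=28^8=20
after LDR r2, [r4]: r2=M[100]=28
after ADD r7, r7, r2: r7=20+28=48
after ADD r4, r4, #4: r4=100+4=104
after SUB r3, r3, #2: r3=8-2=6
CMP r3, #0  (cmp 6,0)
BNE L0: taken
after LDR r7, [r4]: r7=M[104]=22
after AND r2, r2, r7: r2=28&22=20
after XOR r7, r7, r3: r7=22^6=16
after LDR r2, [r4]: r2=M[104]=22
after ADD r7, r7, r2: r7=16+22=38
after ADD r4, r4, #4: r4=104+4=108
after SUB r3, r3, #2: r3=6-2=4
CMP r3, #0  (cmp 4,0)
BNE L0: taken
after LDR r7, [r4]: r7=M[108]=17
after AND r2, r2, r7: r2=22&17=16
after XOR r7, r7, r3: r7=17^4=21
after LDR r2, [r4]: r2=M[108]=17
after ADD r7, r7, r2: r7=21+17=38
after ADD r4, r4, #4: r4=108+4=112
after SUB r3, r3, #2: r3=4-2=2
CMP r3, #0  (cmp 2,0)
BNE L0: taken
after LDR r7, [r4]: r7=M[112]=4
after AND r2, r2, r7: r2=17&4=0
after XOR r7, r7, r3: r7=4^2=6
after LDR r2, [r4]: r2=M[112]=4
after ADD r7, r7, r2: r7=6+4=10
after ADD r4, r4, #4: r4=112+4=116
after SUB r3, r3, #2: r3=2-2=0
CMP r3, #0  (cmp 0,0)
BNE L0: not taken
after XOR r7, r7, #9: r7=10^9=3
halt.
Total executed instructions: 42.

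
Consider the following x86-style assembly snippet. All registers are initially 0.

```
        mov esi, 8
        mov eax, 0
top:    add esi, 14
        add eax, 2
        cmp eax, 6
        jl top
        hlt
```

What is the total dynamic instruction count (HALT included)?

15

after mov esi, 8: esi=8
after mov eax, 0: eax=0
after add esi, 14: esi=8+14=22
after add eax, 2: eax=0+2=2
cmp eax, 6  (cmp 2,6)
jl top: taken
after add esi, 14: esi=22+14=36
after add eax, 2: eax=2+2=4
cmp eax, 6  (cmp 4,6)
jl top: taken
after add esi, 14: esi=36+14=50
after add eax, 2: eax=4+2=6
cmp eax, 6  (cmp 6,6)
jl top: not taken
halt.
Total executed instructions: 15.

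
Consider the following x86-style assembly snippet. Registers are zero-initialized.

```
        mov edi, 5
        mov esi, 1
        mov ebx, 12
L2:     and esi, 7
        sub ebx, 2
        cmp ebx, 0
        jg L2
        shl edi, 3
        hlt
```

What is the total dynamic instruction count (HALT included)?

29

mov edi, 5 → edi=5
mov esi, 1 → esi=1
mov ebx, 12 → ebx=12
and esi, 7 → esi=1&7=1
sub ebx, 2 → ebx=12-2=10
cmp ebx, 0  (cmp 10,0)
jg L2: taken
and esi, 7 → esi=1&7=1
sub ebx, 2 → ebx=10-2=8
cmp ebx, 0  (cmp 8,0)
jg L2: taken
and esi, 7 → esi=1&7=1
sub ebx, 2 → ebx=8-2=6
cmp ebx, 0  (cmp 6,0)
jg L2: taken
and esi, 7 → esi=1&7=1
sub ebx, 2 → ebx=6-2=4
cmp ebx, 0  (cmp 4,0)
jg L2: taken
and esi, 7 → esi=1&7=1
sub ebx, 2 → ebx=4-2=2
cmp ebx, 0  (cmp 2,0)
jg L2: taken
and esi, 7 → esi=1&7=1
sub ebx, 2 → ebx=2-2=0
cmp ebx, 0  (cmp 0,0)
jg L2: not taken
shl edi, 3 → edi=5<<3=40
halt.
Total executed instructions: 29.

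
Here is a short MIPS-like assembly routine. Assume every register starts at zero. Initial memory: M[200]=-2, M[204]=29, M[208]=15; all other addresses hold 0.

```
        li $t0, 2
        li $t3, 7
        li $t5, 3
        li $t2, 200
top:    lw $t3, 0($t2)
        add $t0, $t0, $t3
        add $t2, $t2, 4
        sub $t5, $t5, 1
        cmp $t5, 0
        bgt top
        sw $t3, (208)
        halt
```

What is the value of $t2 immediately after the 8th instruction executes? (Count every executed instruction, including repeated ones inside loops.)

$t0=2
$t3=7
$t5=3
$t2=200
$t3=M[200]=-2
$t0=2+(-2)=0
$t2=200+4=204
$t5=3-1=2
After step 8: $t2 = 204.

204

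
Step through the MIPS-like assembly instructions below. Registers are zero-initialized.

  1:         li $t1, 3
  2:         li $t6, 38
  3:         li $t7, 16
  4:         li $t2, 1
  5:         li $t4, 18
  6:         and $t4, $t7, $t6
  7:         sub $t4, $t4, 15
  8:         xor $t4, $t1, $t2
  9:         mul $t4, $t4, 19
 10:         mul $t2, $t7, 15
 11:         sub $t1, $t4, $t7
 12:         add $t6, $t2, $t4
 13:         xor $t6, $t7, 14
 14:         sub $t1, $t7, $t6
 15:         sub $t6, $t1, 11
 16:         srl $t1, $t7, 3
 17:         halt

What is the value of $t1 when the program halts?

2

after li $t1, 3: $t1=3
after li $t6, 38: $t6=38
after li $t7, 16: $t7=16
after li $t2, 1: $t2=1
after li $t4, 18: $t4=18
after and $t4, $t7, $t6: $t4=16&38=0
after sub $t4, $t4, 15: $t4=0-15=-15
after xor $t4, $t1, $t2: $t4=3^1=2
after mul $t4, $t4, 19: $t4=2*19=38
after mul $t2, $t7, 15: $t2=16*15=240
after sub $t1, $t4, $t7: $t1=38-16=22
after add $t6, $t2, $t4: $t6=240+38=278
after xor $t6, $t7, 14: $t6=16^14=30
after sub $t1, $t7, $t6: $t1=16-30=-14
after sub $t6, $t1, 11: $t6=(-14)-11=-25
after srl $t1, $t7, 3: $t1=16>>3=2
halt.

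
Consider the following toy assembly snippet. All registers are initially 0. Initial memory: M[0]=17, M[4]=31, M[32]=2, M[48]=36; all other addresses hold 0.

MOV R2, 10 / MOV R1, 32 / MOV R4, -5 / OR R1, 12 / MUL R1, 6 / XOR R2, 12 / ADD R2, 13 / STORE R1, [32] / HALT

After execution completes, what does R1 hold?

MOV R2, 10 → R2=10
MOV R1, 32 → R1=32
MOV R4, -5 → R4=-5
OR R1, 12 → R1=32|12=44
MUL R1, 6 → R1=44*6=264
XOR R2, 12 → R2=10^12=6
ADD R2, 13 → R2=6+13=19
STORE R1, [32] → M[32]=264
halt.

264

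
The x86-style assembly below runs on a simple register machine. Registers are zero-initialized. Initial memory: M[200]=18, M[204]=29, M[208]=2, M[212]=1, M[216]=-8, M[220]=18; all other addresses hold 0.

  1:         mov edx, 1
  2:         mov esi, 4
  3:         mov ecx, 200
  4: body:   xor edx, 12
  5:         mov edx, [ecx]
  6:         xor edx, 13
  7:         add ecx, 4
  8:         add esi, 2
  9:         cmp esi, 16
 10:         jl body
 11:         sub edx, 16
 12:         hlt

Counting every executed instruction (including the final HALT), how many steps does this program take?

mov edx, 1 → edx=1
mov esi, 4 → esi=4
mov ecx, 200 → ecx=200
xor edx, 12 → edx=1^12=13
mov edx, [ecx] → edx=M[200]=18
xor edx, 13 → edx=18^13=31
add ecx, 4 → ecx=200+4=204
add esi, 2 → esi=4+2=6
cmp esi, 16  (cmp 6,16)
jl body: taken
xor edx, 12 → edx=31^12=19
mov edx, [ecx] → edx=M[204]=29
xor edx, 13 → edx=29^13=16
add ecx, 4 → ecx=204+4=208
add esi, 2 → esi=6+2=8
cmp esi, 16  (cmp 8,16)
jl body: taken
xor edx, 12 → edx=16^12=28
mov edx, [ecx] → edx=M[208]=2
xor edx, 13 → edx=2^13=15
add ecx, 4 → ecx=208+4=212
add esi, 2 → esi=8+2=10
cmp esi, 16  (cmp 10,16)
jl body: taken
xor edx, 12 → edx=15^12=3
mov edx, [ecx] → edx=M[212]=1
xor edx, 13 → edx=1^13=12
add ecx, 4 → ecx=212+4=216
add esi, 2 → esi=10+2=12
cmp esi, 16  (cmp 12,16)
jl body: taken
xor edx, 12 → edx=12^12=0
mov edx, [ecx] → edx=M[216]=-8
xor edx, 13 → edx=(-8)^13=-11
add ecx, 4 → ecx=216+4=220
add esi, 2 → esi=12+2=14
cmp esi, 16  (cmp 14,16)
jl body: taken
xor edx, 12 → edx=(-11)^12=-7
mov edx, [ecx] → edx=M[220]=18
xor edx, 13 → edx=18^13=31
add ecx, 4 → ecx=220+4=224
add esi, 2 → esi=14+2=16
cmp esi, 16  (cmp 16,16)
jl body: not taken
sub edx, 16 → edx=31-16=15
halt.
Total executed instructions: 47.

47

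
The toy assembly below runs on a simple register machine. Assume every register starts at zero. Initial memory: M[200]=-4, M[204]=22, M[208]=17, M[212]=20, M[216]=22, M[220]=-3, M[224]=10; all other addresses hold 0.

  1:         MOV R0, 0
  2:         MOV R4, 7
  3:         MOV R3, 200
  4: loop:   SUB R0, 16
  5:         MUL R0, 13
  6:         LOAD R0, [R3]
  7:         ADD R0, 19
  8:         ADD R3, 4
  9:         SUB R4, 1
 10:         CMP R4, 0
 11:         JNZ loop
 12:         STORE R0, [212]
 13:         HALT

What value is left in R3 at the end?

228

after MOV R0, 0: R0=0
after MOV R4, 7: R4=7
after MOV R3, 200: R3=200
after SUB R0, 16: R0=0-16=-16
after MUL R0, 13: R0=(-16)*13=-208
after LOAD R0, [R3]: R0=M[200]=-4
after ADD R0, 19: R0=(-4)+19=15
after ADD R3, 4: R3=200+4=204
after SUB R4, 1: R4=7-1=6
CMP R4, 0  (cmp 6,0)
JNZ loop: taken
after SUB R0, 16: R0=15-16=-1
after MUL R0, 13: R0=(-1)*13=-13
after LOAD R0, [R3]: R0=M[204]=22
after ADD R0, 19: R0=22+19=41
after ADD R3, 4: R3=204+4=208
after SUB R4, 1: R4=6-1=5
CMP R4, 0  (cmp 5,0)
JNZ loop: taken
after SUB R0, 16: R0=41-16=25
after MUL R0, 13: R0=25*13=325
after LOAD R0, [R3]: R0=M[208]=17
after ADD R0, 19: R0=17+19=36
after ADD R3, 4: R3=208+4=212
after SUB R4, 1: R4=5-1=4
CMP R4, 0  (cmp 4,0)
JNZ loop: taken
after SUB R0, 16: R0=36-16=20
after MUL R0, 13: R0=20*13=260
after LOAD R0, [R3]: R0=M[212]=20
after ADD R0, 19: R0=20+19=39
after ADD R3, 4: R3=212+4=216
after SUB R4, 1: R4=4-1=3
CMP R4, 0  (cmp 3,0)
JNZ loop: taken
after SUB R0, 16: R0=39-16=23
after MUL R0, 13: R0=23*13=299
after LOAD R0, [R3]: R0=M[216]=22
after ADD R0, 19: R0=22+19=41
after ADD R3, 4: R3=216+4=220
after SUB R4, 1: R4=3-1=2
CMP R4, 0  (cmp 2,0)
JNZ loop: taken
after SUB R0, 16: R0=41-16=25
after MUL R0, 13: R0=25*13=325
after LOAD R0, [R3]: R0=M[220]=-3
after ADD R0, 19: R0=(-3)+19=16
after ADD R3, 4: R3=220+4=224
after SUB R4, 1: R4=2-1=1
CMP R4, 0  (cmp 1,0)
JNZ loop: taken
after SUB R0, 16: R0=16-16=0
after MUL R0, 13: R0=0*13=0
after LOAD R0, [R3]: R0=M[224]=10
after ADD R0, 19: R0=10+19=29
after ADD R3, 4: R3=224+4=228
after SUB R4, 1: R4=1-1=0
CMP R4, 0  (cmp 0,0)
JNZ loop: not taken
STORE R0, [212] → M[212]=29
halt.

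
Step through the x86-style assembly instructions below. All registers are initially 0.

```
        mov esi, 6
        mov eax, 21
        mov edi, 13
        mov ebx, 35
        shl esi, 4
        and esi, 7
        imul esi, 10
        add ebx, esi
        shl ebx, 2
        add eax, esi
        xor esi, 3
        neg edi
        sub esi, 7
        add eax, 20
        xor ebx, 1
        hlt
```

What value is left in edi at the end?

-13

esi=6
eax=21
edi=13
ebx=35
esi=6<<4=96
esi=96&7=0
esi=0*10=0
ebx=35+0=35
ebx=35<<2=140
eax=21+0=21
esi=0^3=3
edi=-(13)=-13
esi=3-7=-4
eax=21+20=41
ebx=140^1=141
halt.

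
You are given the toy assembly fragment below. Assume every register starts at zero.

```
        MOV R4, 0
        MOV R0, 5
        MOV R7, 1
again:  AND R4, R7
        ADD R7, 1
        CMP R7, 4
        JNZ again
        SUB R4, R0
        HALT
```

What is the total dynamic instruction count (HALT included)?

17

MOV R4, 0 → R4=0
MOV R0, 5 → R0=5
MOV R7, 1 → R7=1
AND R4, R7 → R4=0&1=0
ADD R7, 1 → R7=1+1=2
CMP R7, 4  (cmp 2,4)
JNZ again: taken
AND R4, R7 → R4=0&2=0
ADD R7, 1 → R7=2+1=3
CMP R7, 4  (cmp 3,4)
JNZ again: taken
AND R4, R7 → R4=0&3=0
ADD R7, 1 → R7=3+1=4
CMP R7, 4  (cmp 4,4)
JNZ again: not taken
SUB R4, R0 → R4=0-5=-5
halt.
Total executed instructions: 17.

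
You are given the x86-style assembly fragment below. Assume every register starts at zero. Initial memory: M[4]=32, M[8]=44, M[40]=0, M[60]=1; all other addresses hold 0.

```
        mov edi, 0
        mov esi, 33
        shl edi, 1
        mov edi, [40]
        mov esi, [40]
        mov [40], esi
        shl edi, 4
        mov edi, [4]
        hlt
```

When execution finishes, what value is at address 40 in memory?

0

edi=0
esi=33
edi=0<<1=0
edi=M[40]=0
esi=M[40]=0
mov [40], esi → M[40]=0
edi=0<<4=0
edi=M[4]=32
halt.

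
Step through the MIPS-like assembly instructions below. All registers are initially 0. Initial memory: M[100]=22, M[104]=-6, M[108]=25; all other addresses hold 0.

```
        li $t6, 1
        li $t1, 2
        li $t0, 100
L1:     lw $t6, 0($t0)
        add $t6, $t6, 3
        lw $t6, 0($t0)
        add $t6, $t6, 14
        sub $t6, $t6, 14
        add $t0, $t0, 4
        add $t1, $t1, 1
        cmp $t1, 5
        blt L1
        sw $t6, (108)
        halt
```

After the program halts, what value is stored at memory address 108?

li $t6, 1 → $t6=1
li $t1, 2 → $t1=2
li $t0, 100 → $t0=100
lw $t6, 0($t0) → $t6=M[100]=22
add $t6, $t6, 3 → $t6=22+3=25
lw $t6, 0($t0) → $t6=M[100]=22
add $t6, $t6, 14 → $t6=22+14=36
sub $t6, $t6, 14 → $t6=36-14=22
add $t0, $t0, 4 → $t0=100+4=104
add $t1, $t1, 1 → $t1=2+1=3
cmp $t1, 5  (cmp 3,5)
blt L1: taken
lw $t6, 0($t0) → $t6=M[104]=-6
add $t6, $t6, 3 → $t6=(-6)+3=-3
lw $t6, 0($t0) → $t6=M[104]=-6
add $t6, $t6, 14 → $t6=(-6)+14=8
sub $t6, $t6, 14 → $t6=8-14=-6
add $t0, $t0, 4 → $t0=104+4=108
add $t1, $t1, 1 → $t1=3+1=4
cmp $t1, 5  (cmp 4,5)
blt L1: taken
lw $t6, 0($t0) → $t6=M[108]=25
add $t6, $t6, 3 → $t6=25+3=28
lw $t6, 0($t0) → $t6=M[108]=25
add $t6, $t6, 14 → $t6=25+14=39
sub $t6, $t6, 14 → $t6=39-14=25
add $t0, $t0, 4 → $t0=108+4=112
add $t1, $t1, 1 → $t1=4+1=5
cmp $t1, 5  (cmp 5,5)
blt L1: not taken
sw $t6, (108) → M[108]=25
halt.

25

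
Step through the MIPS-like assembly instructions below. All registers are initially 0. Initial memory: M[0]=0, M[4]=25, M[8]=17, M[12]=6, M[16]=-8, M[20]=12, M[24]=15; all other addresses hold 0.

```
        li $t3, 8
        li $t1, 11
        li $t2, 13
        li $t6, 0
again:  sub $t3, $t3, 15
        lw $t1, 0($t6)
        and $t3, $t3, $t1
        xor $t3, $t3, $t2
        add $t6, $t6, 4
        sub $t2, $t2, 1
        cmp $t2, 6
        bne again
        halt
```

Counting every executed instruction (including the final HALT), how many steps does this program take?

$t3=8
$t1=11
$t2=13
$t6=0
$t3=8-15=-7
$t1=M[0]=0
$t3=(-7)&0=0
$t3=0^13=13
$t6=0+4=4
$t2=13-1=12
cmp $t2, 6  (cmp 12,6)
bne again: taken
$t3=13-15=-2
$t1=M[4]=25
$t3=(-2)&25=24
$t3=24^12=20
$t6=4+4=8
$t2=12-1=11
cmp $t2, 6  (cmp 11,6)
bne again: taken
$t3=20-15=5
$t1=M[8]=17
$t3=5&17=1
$t3=1^11=10
$t6=8+4=12
$t2=11-1=10
cmp $t2, 6  (cmp 10,6)
bne again: taken
$t3=10-15=-5
$t1=M[12]=6
$t3=(-5)&6=2
$t3=2^10=8
$t6=12+4=16
$t2=10-1=9
cmp $t2, 6  (cmp 9,6)
bne again: taken
$t3=8-15=-7
$t1=M[16]=-8
$t3=(-7)&(-8)=-8
$t3=(-8)^9=-15
$t6=16+4=20
$t2=9-1=8
cmp $t2, 6  (cmp 8,6)
bne again: taken
$t3=(-15)-15=-30
$t1=M[20]=12
$t3=(-30)&12=0
$t3=0^8=8
$t6=20+4=24
$t2=8-1=7
cmp $t2, 6  (cmp 7,6)
bne again: taken
$t3=8-15=-7
$t1=M[24]=15
$t3=(-7)&15=9
$t3=9^7=14
$t6=24+4=28
$t2=7-1=6
cmp $t2, 6  (cmp 6,6)
bne again: not taken
halt.
Total executed instructions: 61.

61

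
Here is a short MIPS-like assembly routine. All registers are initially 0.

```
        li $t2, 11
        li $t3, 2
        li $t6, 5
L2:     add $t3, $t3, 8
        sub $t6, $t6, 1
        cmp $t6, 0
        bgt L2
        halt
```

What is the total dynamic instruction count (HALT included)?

24

after li $t2, 11: $t2=11
after li $t3, 2: $t3=2
after li $t6, 5: $t6=5
after add $t3, $t3, 8: $t3=2+8=10
after sub $t6, $t6, 1: $t6=5-1=4
cmp $t6, 0  (cmp 4,0)
bgt L2: taken
after add $t3, $t3, 8: $t3=10+8=18
after sub $t6, $t6, 1: $t6=4-1=3
cmp $t6, 0  (cmp 3,0)
bgt L2: taken
after add $t3, $t3, 8: $t3=18+8=26
after sub $t6, $t6, 1: $t6=3-1=2
cmp $t6, 0  (cmp 2,0)
bgt L2: taken
after add $t3, $t3, 8: $t3=26+8=34
after sub $t6, $t6, 1: $t6=2-1=1
cmp $t6, 0  (cmp 1,0)
bgt L2: taken
after add $t3, $t3, 8: $t3=34+8=42
after sub $t6, $t6, 1: $t6=1-1=0
cmp $t6, 0  (cmp 0,0)
bgt L2: not taken
halt.
Total executed instructions: 24.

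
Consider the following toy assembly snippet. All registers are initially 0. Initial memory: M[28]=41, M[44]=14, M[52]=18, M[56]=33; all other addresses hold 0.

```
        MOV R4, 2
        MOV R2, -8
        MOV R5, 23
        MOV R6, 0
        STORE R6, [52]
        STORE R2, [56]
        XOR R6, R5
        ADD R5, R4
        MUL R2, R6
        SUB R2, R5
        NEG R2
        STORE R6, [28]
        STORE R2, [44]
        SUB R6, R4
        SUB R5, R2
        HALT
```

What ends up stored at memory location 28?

after MOV R4, 2: R4=2
after MOV R2, -8: R2=-8
after MOV R5, 23: R5=23
after MOV R6, 0: R6=0
STORE R6, [52] → M[52]=0
STORE R2, [56] → M[56]=-8
after XOR R6, R5: R6=0^23=23
after ADD R5, R4: R5=23+2=25
after MUL R2, R6: R2=(-8)*23=-184
after SUB R2, R5: R2=(-184)-25=-209
after NEG R2: R2=-(-209)=209
STORE R6, [28] → M[28]=23
STORE R2, [44] → M[44]=209
after SUB R6, R4: R6=23-2=21
after SUB R5, R2: R5=25-209=-184
halt.

23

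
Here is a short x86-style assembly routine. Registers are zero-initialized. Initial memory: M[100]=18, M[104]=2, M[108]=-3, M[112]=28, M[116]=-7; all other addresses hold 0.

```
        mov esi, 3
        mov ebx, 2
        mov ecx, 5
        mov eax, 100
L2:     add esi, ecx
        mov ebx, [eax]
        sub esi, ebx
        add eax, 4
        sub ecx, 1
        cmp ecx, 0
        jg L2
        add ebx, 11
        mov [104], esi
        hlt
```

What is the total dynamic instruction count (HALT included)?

mov esi, 3 → esi=3
mov ebx, 2 → ebx=2
mov ecx, 5 → ecx=5
mov eax, 100 → eax=100
add esi, ecx → esi=3+5=8
mov ebx, [eax] → ebx=M[100]=18
sub esi, ebx → esi=8-18=-10
add eax, 4 → eax=100+4=104
sub ecx, 1 → ecx=5-1=4
cmp ecx, 0  (cmp 4,0)
jg L2: taken
add esi, ecx → esi=(-10)+4=-6
mov ebx, [eax] → ebx=M[104]=2
sub esi, ebx → esi=(-6)-2=-8
add eax, 4 → eax=104+4=108
sub ecx, 1 → ecx=4-1=3
cmp ecx, 0  (cmp 3,0)
jg L2: taken
add esi, ecx → esi=(-8)+3=-5
mov ebx, [eax] → ebx=M[108]=-3
sub esi, ebx → esi=(-5)-(-3)=-2
add eax, 4 → eax=108+4=112
sub ecx, 1 → ecx=3-1=2
cmp ecx, 0  (cmp 2,0)
jg L2: taken
add esi, ecx → esi=(-2)+2=0
mov ebx, [eax] → ebx=M[112]=28
sub esi, ebx → esi=0-28=-28
add eax, 4 → eax=112+4=116
sub ecx, 1 → ecx=2-1=1
cmp ecx, 0  (cmp 1,0)
jg L2: taken
add esi, ecx → esi=(-28)+1=-27
mov ebx, [eax] → ebx=M[116]=-7
sub esi, ebx → esi=(-27)-(-7)=-20
add eax, 4 → eax=116+4=120
sub ecx, 1 → ecx=1-1=0
cmp ecx, 0  (cmp 0,0)
jg L2: not taken
add ebx, 11 → ebx=(-7)+11=4
mov [104], esi → M[104]=-20
halt.
Total executed instructions: 42.

42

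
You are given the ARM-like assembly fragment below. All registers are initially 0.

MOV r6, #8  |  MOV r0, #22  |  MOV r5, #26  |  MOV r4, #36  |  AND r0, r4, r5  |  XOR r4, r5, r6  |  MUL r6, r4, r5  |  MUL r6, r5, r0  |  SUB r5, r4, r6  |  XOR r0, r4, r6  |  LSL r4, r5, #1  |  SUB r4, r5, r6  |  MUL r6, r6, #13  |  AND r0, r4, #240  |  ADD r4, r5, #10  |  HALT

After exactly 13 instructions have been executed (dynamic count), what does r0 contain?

MOV r6, #8 → r6=8
MOV r0, #22 → r0=22
MOV r5, #26 → r5=26
MOV r4, #36 → r4=36
AND r0, r4, r5 → r0=36&26=0
XOR r4, r5, r6 → r4=26^8=18
MUL r6, r4, r5 → r6=18*26=468
MUL r6, r5, r0 → r6=26*0=0
SUB r5, r4, r6 → r5=18-0=18
XOR r0, r4, r6 → r0=18^0=18
LSL r4, r5, #1 → r4=18<<1=36
SUB r4, r5, r6 → r4=18-0=18
MUL r6, r6, #13 → r6=0*13=0
After step 13: r0 = 18.

18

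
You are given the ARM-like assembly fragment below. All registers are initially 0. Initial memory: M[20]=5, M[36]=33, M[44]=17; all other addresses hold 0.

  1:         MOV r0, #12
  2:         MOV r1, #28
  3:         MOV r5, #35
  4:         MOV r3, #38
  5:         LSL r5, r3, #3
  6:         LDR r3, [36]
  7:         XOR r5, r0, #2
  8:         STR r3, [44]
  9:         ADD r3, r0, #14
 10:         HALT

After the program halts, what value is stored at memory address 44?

33

r0=12
r1=28
r5=35
r3=38
r5=38<<3=304
r3=M[36]=33
r5=12^2=14
STR r3, [44] → M[44]=33
r3=12+14=26
halt.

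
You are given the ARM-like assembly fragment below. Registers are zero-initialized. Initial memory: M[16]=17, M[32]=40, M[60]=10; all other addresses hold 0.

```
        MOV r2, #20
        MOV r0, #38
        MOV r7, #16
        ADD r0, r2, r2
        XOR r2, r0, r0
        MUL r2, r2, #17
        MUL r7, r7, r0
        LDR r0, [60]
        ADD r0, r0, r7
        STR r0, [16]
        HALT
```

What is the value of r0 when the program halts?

650

after MOV r2, #20: r2=20
after MOV r0, #38: r0=38
after MOV r7, #16: r7=16
after ADD r0, r2, r2: r0=20+20=40
after XOR r2, r0, r0: r2=40^40=0
after MUL r2, r2, #17: r2=0*17=0
after MUL r7, r7, r0: r7=16*40=640
after LDR r0, [60]: r0=M[60]=10
after ADD r0, r0, r7: r0=10+640=650
STR r0, [16] → M[16]=650
halt.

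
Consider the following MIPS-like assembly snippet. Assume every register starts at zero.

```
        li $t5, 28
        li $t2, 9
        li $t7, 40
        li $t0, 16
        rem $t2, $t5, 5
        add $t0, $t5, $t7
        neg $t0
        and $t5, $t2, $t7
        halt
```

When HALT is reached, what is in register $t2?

li $t5, 28 → $t5=28
li $t2, 9 → $t2=9
li $t7, 40 → $t7=40
li $t0, 16 → $t0=16
rem $t2, $t5, 5 → $t2=28%5=3
add $t0, $t5, $t7 → $t0=28+40=68
neg $t0 → $t0=-(68)=-68
and $t5, $t2, $t7 → $t5=3&40=0
halt.

3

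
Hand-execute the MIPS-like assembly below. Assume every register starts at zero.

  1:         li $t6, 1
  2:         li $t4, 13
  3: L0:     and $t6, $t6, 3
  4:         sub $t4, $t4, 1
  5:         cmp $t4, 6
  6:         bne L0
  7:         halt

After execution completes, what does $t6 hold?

1

after li $t6, 1: $t6=1
after li $t4, 13: $t4=13
after and $t6, $t6, 3: $t6=1&3=1
after sub $t4, $t4, 1: $t4=13-1=12
cmp $t4, 6  (cmp 12,6)
bne L0: taken
after and $t6, $t6, 3: $t6=1&3=1
after sub $t4, $t4, 1: $t4=12-1=11
cmp $t4, 6  (cmp 11,6)
bne L0: taken
after and $t6, $t6, 3: $t6=1&3=1
after sub $t4, $t4, 1: $t4=11-1=10
cmp $t4, 6  (cmp 10,6)
bne L0: taken
after and $t6, $t6, 3: $t6=1&3=1
after sub $t4, $t4, 1: $t4=10-1=9
cmp $t4, 6  (cmp 9,6)
bne L0: taken
after and $t6, $t6, 3: $t6=1&3=1
after sub $t4, $t4, 1: $t4=9-1=8
cmp $t4, 6  (cmp 8,6)
bne L0: taken
after and $t6, $t6, 3: $t6=1&3=1
after sub $t4, $t4, 1: $t4=8-1=7
cmp $t4, 6  (cmp 7,6)
bne L0: taken
after and $t6, $t6, 3: $t6=1&3=1
after sub $t4, $t4, 1: $t4=7-1=6
cmp $t4, 6  (cmp 6,6)
bne L0: not taken
halt.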